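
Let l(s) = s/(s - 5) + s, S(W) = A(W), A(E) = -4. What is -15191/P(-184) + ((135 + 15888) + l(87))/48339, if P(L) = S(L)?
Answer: 10036556641/2642532 ≈ 3798.1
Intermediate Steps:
S(W) = -4
P(L) = -4
l(s) = s + s/(-5 + s) (l(s) = s/(-5 + s) + s = s + s/(-5 + s))
-15191/P(-184) + ((135 + 15888) + l(87))/48339 = -15191/(-4) + ((135 + 15888) + 87*(-4 + 87)/(-5 + 87))/48339 = -15191*(-1/4) + (16023 + 87*83/82)*(1/48339) = 15191/4 + (16023 + 87*(1/82)*83)*(1/48339) = 15191/4 + (16023 + 7221/82)*(1/48339) = 15191/4 + (1321107/82)*(1/48339) = 15191/4 + 440369/1321266 = 10036556641/2642532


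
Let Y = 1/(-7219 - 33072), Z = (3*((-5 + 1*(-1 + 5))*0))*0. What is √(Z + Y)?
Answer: I*√40291/40291 ≈ 0.0049819*I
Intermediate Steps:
Z = 0 (Z = (3*((-5 + 1*4)*0))*0 = (3*((-5 + 4)*0))*0 = (3*(-1*0))*0 = (3*0)*0 = 0*0 = 0)
Y = -1/40291 (Y = 1/(-40291) = -1/40291 ≈ -2.4819e-5)
√(Z + Y) = √(0 - 1/40291) = √(-1/40291) = I*√40291/40291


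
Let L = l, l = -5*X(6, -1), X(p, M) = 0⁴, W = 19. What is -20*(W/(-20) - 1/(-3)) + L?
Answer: 37/3 ≈ 12.333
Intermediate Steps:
X(p, M) = 0
l = 0 (l = -5*0 = 0)
L = 0
-20*(W/(-20) - 1/(-3)) + L = -20*(19/(-20) - 1/(-3)) + 0 = -20*(19*(-1/20) - 1*(-⅓)) + 0 = -20*(-19/20 + ⅓) + 0 = -20*(-37/60) + 0 = 37/3 + 0 = 37/3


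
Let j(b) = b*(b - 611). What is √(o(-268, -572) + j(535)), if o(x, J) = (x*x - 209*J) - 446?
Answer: √150266 ≈ 387.64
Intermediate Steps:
o(x, J) = -446 + x² - 209*J (o(x, J) = (x² - 209*J) - 446 = -446 + x² - 209*J)
j(b) = b*(-611 + b)
√(o(-268, -572) + j(535)) = √((-446 + (-268)² - 209*(-572)) + 535*(-611 + 535)) = √((-446 + 71824 + 119548) + 535*(-76)) = √(190926 - 40660) = √150266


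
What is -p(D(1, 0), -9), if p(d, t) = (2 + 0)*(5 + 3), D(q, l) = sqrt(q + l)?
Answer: -16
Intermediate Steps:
D(q, l) = sqrt(l + q)
p(d, t) = 16 (p(d, t) = 2*8 = 16)
-p(D(1, 0), -9) = -1*16 = -16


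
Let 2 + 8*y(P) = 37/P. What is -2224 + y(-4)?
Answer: -71213/32 ≈ -2225.4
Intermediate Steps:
y(P) = -1/4 + 37/(8*P) (y(P) = -1/4 + (37/P)/8 = -1/4 + 37/(8*P))
-2224 + y(-4) = -2224 + (1/8)*(37 - 2*(-4))/(-4) = -2224 + (1/8)*(-1/4)*(37 + 8) = -2224 + (1/8)*(-1/4)*45 = -2224 - 45/32 = -71213/32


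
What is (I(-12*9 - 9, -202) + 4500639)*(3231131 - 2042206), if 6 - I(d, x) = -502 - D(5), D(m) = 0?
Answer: 5351526196975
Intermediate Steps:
I(d, x) = 508 (I(d, x) = 6 - (-502 - 1*0) = 6 - (-502 + 0) = 6 - 1*(-502) = 6 + 502 = 508)
(I(-12*9 - 9, -202) + 4500639)*(3231131 - 2042206) = (508 + 4500639)*(3231131 - 2042206) = 4501147*1188925 = 5351526196975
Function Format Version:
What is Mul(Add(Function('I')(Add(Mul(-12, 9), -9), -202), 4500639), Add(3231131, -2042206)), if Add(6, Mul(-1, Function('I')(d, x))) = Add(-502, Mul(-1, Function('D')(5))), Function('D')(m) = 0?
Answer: 5351526196975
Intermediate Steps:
Function('I')(d, x) = 508 (Function('I')(d, x) = Add(6, Mul(-1, Add(-502, Mul(-1, 0)))) = Add(6, Mul(-1, Add(-502, 0))) = Add(6, Mul(-1, -502)) = Add(6, 502) = 508)
Mul(Add(Function('I')(Add(Mul(-12, 9), -9), -202), 4500639), Add(3231131, -2042206)) = Mul(Add(508, 4500639), Add(3231131, -2042206)) = Mul(4501147, 1188925) = 5351526196975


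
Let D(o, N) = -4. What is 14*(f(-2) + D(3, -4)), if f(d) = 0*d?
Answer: -56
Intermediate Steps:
f(d) = 0
14*(f(-2) + D(3, -4)) = 14*(0 - 4) = 14*(-4) = -56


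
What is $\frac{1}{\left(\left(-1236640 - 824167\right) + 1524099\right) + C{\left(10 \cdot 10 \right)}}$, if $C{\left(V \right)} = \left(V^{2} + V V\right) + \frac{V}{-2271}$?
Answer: $- \frac{2271}{1173443968} \approx -1.9353 \cdot 10^{-6}$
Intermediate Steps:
$C{\left(V \right)} = 2 V^{2} - \frac{V}{2271}$ ($C{\left(V \right)} = \left(V^{2} + V^{2}\right) + V \left(- \frac{1}{2271}\right) = 2 V^{2} - \frac{V}{2271}$)
$\frac{1}{\left(\left(-1236640 - 824167\right) + 1524099\right) + C{\left(10 \cdot 10 \right)}} = \frac{1}{\left(\left(-1236640 - 824167\right) + 1524099\right) + \frac{10 \cdot 10 \left(-1 + 4542 \cdot 10 \cdot 10\right)}{2271}} = \frac{1}{\left(-2060807 + 1524099\right) + \frac{1}{2271} \cdot 100 \left(-1 + 4542 \cdot 100\right)} = \frac{1}{-536708 + \frac{1}{2271} \cdot 100 \left(-1 + 454200\right)} = \frac{1}{-536708 + \frac{1}{2271} \cdot 100 \cdot 454199} = \frac{1}{-536708 + \frac{45419900}{2271}} = \frac{1}{- \frac{1173443968}{2271}} = - \frac{2271}{1173443968}$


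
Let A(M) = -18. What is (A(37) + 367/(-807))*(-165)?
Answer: 819115/269 ≈ 3045.0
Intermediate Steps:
(A(37) + 367/(-807))*(-165) = (-18 + 367/(-807))*(-165) = (-18 + 367*(-1/807))*(-165) = (-18 - 367/807)*(-165) = -14893/807*(-165) = 819115/269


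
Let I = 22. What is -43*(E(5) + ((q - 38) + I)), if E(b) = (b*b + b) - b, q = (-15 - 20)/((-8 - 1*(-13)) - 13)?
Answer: -4601/8 ≈ -575.13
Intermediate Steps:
q = 35/8 (q = -35/((-8 + 13) - 13) = -35/(5 - 13) = -35/(-8) = -35*(-⅛) = 35/8 ≈ 4.3750)
E(b) = b² (E(b) = (b² + b) - b = (b + b²) - b = b²)
-43*(E(5) + ((q - 38) + I)) = -43*(5² + ((35/8 - 38) + 22)) = -43*(25 + (-269/8 + 22)) = -43*(25 - 93/8) = -43*107/8 = -4601/8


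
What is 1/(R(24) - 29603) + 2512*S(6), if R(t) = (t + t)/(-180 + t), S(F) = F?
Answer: 5800353683/384843 ≈ 15072.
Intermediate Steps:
R(t) = 2*t/(-180 + t) (R(t) = (2*t)/(-180 + t) = 2*t/(-180 + t))
1/(R(24) - 29603) + 2512*S(6) = 1/(2*24/(-180 + 24) - 29603) + 2512*6 = 1/(2*24/(-156) - 29603) + 15072 = 1/(2*24*(-1/156) - 29603) + 15072 = 1/(-4/13 - 29603) + 15072 = 1/(-384843/13) + 15072 = -13/384843 + 15072 = 5800353683/384843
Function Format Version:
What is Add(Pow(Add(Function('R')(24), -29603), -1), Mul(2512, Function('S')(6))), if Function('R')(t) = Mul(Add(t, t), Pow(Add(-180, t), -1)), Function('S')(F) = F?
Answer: Rational(5800353683, 384843) ≈ 15072.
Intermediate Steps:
Function('R')(t) = Mul(2, t, Pow(Add(-180, t), -1)) (Function('R')(t) = Mul(Mul(2, t), Pow(Add(-180, t), -1)) = Mul(2, t, Pow(Add(-180, t), -1)))
Add(Pow(Add(Function('R')(24), -29603), -1), Mul(2512, Function('S')(6))) = Add(Pow(Add(Mul(2, 24, Pow(Add(-180, 24), -1)), -29603), -1), Mul(2512, 6)) = Add(Pow(Add(Mul(2, 24, Pow(-156, -1)), -29603), -1), 15072) = Add(Pow(Add(Mul(2, 24, Rational(-1, 156)), -29603), -1), 15072) = Add(Pow(Add(Rational(-4, 13), -29603), -1), 15072) = Add(Pow(Rational(-384843, 13), -1), 15072) = Add(Rational(-13, 384843), 15072) = Rational(5800353683, 384843)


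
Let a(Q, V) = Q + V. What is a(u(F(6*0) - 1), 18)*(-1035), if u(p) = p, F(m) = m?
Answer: -17595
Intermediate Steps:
a(u(F(6*0) - 1), 18)*(-1035) = ((6*0 - 1) + 18)*(-1035) = ((0 - 1) + 18)*(-1035) = (-1 + 18)*(-1035) = 17*(-1035) = -17595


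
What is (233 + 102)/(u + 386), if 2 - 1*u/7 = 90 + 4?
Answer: -335/258 ≈ -1.2985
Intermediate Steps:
u = -644 (u = 14 - 7*(90 + 4) = 14 - 7*94 = 14 - 658 = -644)
(233 + 102)/(u + 386) = (233 + 102)/(-644 + 386) = 335/(-258) = 335*(-1/258) = -335/258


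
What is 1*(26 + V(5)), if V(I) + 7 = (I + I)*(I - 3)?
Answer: 39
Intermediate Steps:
V(I) = -7 + 2*I*(-3 + I) (V(I) = -7 + (I + I)*(I - 3) = -7 + (2*I)*(-3 + I) = -7 + 2*I*(-3 + I))
1*(26 + V(5)) = 1*(26 + (-7 - 6*5 + 2*5**2)) = 1*(26 + (-7 - 30 + 2*25)) = 1*(26 + (-7 - 30 + 50)) = 1*(26 + 13) = 1*39 = 39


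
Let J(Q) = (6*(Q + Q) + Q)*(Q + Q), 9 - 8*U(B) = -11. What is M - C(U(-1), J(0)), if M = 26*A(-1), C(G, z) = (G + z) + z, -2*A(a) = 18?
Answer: -473/2 ≈ -236.50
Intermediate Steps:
U(B) = 5/2 (U(B) = 9/8 - ⅛*(-11) = 9/8 + 11/8 = 5/2)
J(Q) = 26*Q² (J(Q) = (6*(2*Q) + Q)*(2*Q) = (12*Q + Q)*(2*Q) = (13*Q)*(2*Q) = 26*Q²)
A(a) = -9 (A(a) = -½*18 = -9)
C(G, z) = G + 2*z
M = -234 (M = 26*(-9) = -234)
M - C(U(-1), J(0)) = -234 - (5/2 + 2*(26*0²)) = -234 - (5/2 + 2*(26*0)) = -234 - (5/2 + 2*0) = -234 - (5/2 + 0) = -234 - 1*5/2 = -234 - 5/2 = -473/2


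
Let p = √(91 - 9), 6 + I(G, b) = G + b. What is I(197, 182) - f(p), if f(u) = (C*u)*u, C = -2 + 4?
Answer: 209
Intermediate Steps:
I(G, b) = -6 + G + b (I(G, b) = -6 + (G + b) = -6 + G + b)
C = 2
p = √82 ≈ 9.0554
f(u) = 2*u² (f(u) = (2*u)*u = 2*u²)
I(197, 182) - f(p) = (-6 + 197 + 182) - 2*(√82)² = 373 - 2*82 = 373 - 1*164 = 373 - 164 = 209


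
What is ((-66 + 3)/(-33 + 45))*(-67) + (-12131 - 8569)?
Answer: -81393/4 ≈ -20348.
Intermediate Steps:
((-66 + 3)/(-33 + 45))*(-67) + (-12131 - 8569) = -63/12*(-67) - 20700 = -63*1/12*(-67) - 20700 = -21/4*(-67) - 20700 = 1407/4 - 20700 = -81393/4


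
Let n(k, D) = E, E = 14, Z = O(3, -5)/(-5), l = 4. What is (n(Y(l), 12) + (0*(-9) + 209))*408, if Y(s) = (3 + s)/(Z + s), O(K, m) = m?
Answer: 90984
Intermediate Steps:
Z = 1 (Z = -5/(-5) = -5*(-1/5) = 1)
Y(s) = (3 + s)/(1 + s)
n(k, D) = 14
(n(Y(l), 12) + (0*(-9) + 209))*408 = (14 + (0*(-9) + 209))*408 = (14 + (0 + 209))*408 = (14 + 209)*408 = 223*408 = 90984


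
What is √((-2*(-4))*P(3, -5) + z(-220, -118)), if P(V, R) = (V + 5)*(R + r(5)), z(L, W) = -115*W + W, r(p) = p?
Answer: 2*√3363 ≈ 115.98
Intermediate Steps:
z(L, W) = -114*W
P(V, R) = (5 + R)*(5 + V) (P(V, R) = (V + 5)*(R + 5) = (5 + V)*(5 + R) = (5 + R)*(5 + V))
√((-2*(-4))*P(3, -5) + z(-220, -118)) = √((-2*(-4))*(25 + 5*(-5) + 5*3 - 5*3) - 114*(-118)) = √(8*(25 - 25 + 15 - 15) + 13452) = √(8*0 + 13452) = √(0 + 13452) = √13452 = 2*√3363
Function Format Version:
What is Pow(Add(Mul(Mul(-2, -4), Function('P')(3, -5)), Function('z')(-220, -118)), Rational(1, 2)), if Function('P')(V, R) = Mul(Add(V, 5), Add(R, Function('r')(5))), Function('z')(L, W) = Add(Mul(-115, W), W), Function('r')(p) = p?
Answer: Mul(2, Pow(3363, Rational(1, 2))) ≈ 115.98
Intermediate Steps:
Function('z')(L, W) = Mul(-114, W)
Function('P')(V, R) = Mul(Add(5, R), Add(5, V)) (Function('P')(V, R) = Mul(Add(V, 5), Add(R, 5)) = Mul(Add(5, V), Add(5, R)) = Mul(Add(5, R), Add(5, V)))
Pow(Add(Mul(Mul(-2, -4), Function('P')(3, -5)), Function('z')(-220, -118)), Rational(1, 2)) = Pow(Add(Mul(Mul(-2, -4), Add(25, Mul(5, -5), Mul(5, 3), Mul(-5, 3))), Mul(-114, -118)), Rational(1, 2)) = Pow(Add(Mul(8, Add(25, -25, 15, -15)), 13452), Rational(1, 2)) = Pow(Add(Mul(8, 0), 13452), Rational(1, 2)) = Pow(Add(0, 13452), Rational(1, 2)) = Pow(13452, Rational(1, 2)) = Mul(2, Pow(3363, Rational(1, 2)))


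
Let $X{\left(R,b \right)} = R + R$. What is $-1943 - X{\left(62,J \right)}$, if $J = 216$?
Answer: $-2067$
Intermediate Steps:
$X{\left(R,b \right)} = 2 R$
$-1943 - X{\left(62,J \right)} = -1943 - 2 \cdot 62 = -1943 - 124 = -2067$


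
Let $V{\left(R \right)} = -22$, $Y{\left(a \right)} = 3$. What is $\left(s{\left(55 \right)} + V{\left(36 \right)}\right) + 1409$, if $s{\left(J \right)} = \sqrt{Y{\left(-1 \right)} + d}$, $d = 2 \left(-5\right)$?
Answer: $1387 + i \sqrt{7} \approx 1387.0 + 2.6458 i$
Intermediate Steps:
$d = -10$
$s{\left(J \right)} = i \sqrt{7}$ ($s{\left(J \right)} = \sqrt{3 - 10} = \sqrt{-7} = i \sqrt{7}$)
$\left(s{\left(55 \right)} + V{\left(36 \right)}\right) + 1409 = \left(i \sqrt{7} - 22\right) + 1409 = \left(-22 + i \sqrt{7}\right) + 1409 = 1387 + i \sqrt{7}$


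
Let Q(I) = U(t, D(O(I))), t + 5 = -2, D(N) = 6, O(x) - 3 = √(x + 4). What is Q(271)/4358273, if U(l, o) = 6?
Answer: 6/4358273 ≈ 1.3767e-6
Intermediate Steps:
O(x) = 3 + √(4 + x) (O(x) = 3 + √(x + 4) = 3 + √(4 + x))
t = -7 (t = -5 - 2 = -7)
Q(I) = 6
Q(271)/4358273 = 6/4358273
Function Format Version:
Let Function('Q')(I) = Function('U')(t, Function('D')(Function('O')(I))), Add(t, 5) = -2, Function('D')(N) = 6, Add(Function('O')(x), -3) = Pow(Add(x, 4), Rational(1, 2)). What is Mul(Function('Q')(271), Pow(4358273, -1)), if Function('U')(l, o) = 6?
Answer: Rational(6, 4358273) ≈ 1.3767e-6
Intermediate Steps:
Function('O')(x) = Add(3, Pow(Add(4, x), Rational(1, 2))) (Function('O')(x) = Add(3, Pow(Add(x, 4), Rational(1, 2))) = Add(3, Pow(Add(4, x), Rational(1, 2))))
t = -7 (t = Add(-5, -2) = -7)
Function('Q')(I) = 6
Mul(Function('Q')(271), Pow(4358273, -1)) = Mul(6, Pow(4358273, -1)) = Mul(6, Rational(1, 4358273)) = Rational(6, 4358273)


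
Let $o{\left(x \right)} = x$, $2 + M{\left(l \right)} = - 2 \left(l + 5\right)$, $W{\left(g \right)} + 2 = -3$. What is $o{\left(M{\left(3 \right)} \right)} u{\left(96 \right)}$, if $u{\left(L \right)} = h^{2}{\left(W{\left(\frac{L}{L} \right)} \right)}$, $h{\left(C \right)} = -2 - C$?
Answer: $-162$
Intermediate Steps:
$W{\left(g \right)} = -5$ ($W{\left(g \right)} = -2 - 3 = -5$)
$M{\left(l \right)} = -12 - 2 l$ ($M{\left(l \right)} = -2 - 2 \left(l + 5\right) = -2 - 2 \left(5 + l\right) = -2 - \left(10 + 2 l\right) = -12 - 2 l$)
$u{\left(L \right)} = 9$ ($u{\left(L \right)} = \left(-2 - -5\right)^{2} = \left(-2 + 5\right)^{2} = 3^{2} = 9$)
$o{\left(M{\left(3 \right)} \right)} u{\left(96 \right)} = \left(-12 - 6\right) 9 = \left(-18\right) 9 = -162$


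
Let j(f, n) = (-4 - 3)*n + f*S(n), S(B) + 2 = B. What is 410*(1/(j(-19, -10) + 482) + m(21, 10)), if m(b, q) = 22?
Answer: 703601/78 ≈ 9020.5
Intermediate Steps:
S(B) = -2 + B
j(f, n) = -7*n + f*(-2 + n) (j(f, n) = (-4 - 3)*n + f*(-2 + n) = -7*n + f*(-2 + n))
410*(1/(j(-19, -10) + 482) + m(21, 10)) = 410*(1/((-7*(-10) - 19*(-2 - 10)) + 482) + 22) = 410*(1/((70 - 19*(-12)) + 482) + 22) = 410*(1/((70 + 228) + 482) + 22) = 410*(1/(298 + 482) + 22) = 410*(1/780 + 22) = 410*(17161/780) = 703601/78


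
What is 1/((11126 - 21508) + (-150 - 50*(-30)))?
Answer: -1/9032 ≈ -0.00011072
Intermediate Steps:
1/((11126 - 21508) + (-150 - 50*(-30))) = 1/(-10382 + (-150 + 1500)) = 1/(-10382 + 1350) = 1/(-9032) = -1/9032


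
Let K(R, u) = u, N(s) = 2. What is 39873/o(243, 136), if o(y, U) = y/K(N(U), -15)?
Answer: -66455/27 ≈ -2461.3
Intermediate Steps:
o(y, U) = -y/15 (o(y, U) = y/(-15) = y*(-1/15) = -y/15)
39873/o(243, 136) = 39873/((-1/15*243)) = 39873/(-81/5) = 39873*(-5/81) = -66455/27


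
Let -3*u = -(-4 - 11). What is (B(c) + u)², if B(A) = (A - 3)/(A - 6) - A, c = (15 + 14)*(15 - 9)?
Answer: 99341089/3136 ≈ 31678.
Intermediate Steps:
c = 174 (c = 29*6 = 174)
B(A) = -A + (-3 + A)/(-6 + A) (B(A) = (-3 + A)/(-6 + A) - A = -A + (-3 + A)/(-6 + A))
u = -5 (u = -(-1)*(-4 - 11)/3 = -(-1)*(-15)/3 = -⅓*15 = -5)
(B(c) + u)² = ((-3 - 1*174² + 7*174)/(-6 + 174) - 5)² = ((-3 - 1*30276 + 1218)/168 - 5)² = ((-3 - 30276 + 1218)/168 - 5)² = ((1/168)*(-29061) - 5)² = (-9687/56 - 5)² = (-9967/56)² = 99341089/3136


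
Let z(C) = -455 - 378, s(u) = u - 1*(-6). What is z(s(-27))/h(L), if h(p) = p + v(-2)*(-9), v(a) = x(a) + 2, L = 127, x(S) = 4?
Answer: -833/73 ≈ -11.411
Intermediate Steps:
s(u) = 6 + u (s(u) = u + 6 = 6 + u)
v(a) = 6 (v(a) = 4 + 2 = 6)
z(C) = -833
h(p) = -54 + p (h(p) = p + 6*(-9) = p - 54 = -54 + p)
z(s(-27))/h(L) = -833/(-54 + 127) = -833/73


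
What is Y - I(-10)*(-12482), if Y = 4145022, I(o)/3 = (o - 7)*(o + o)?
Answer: 16876662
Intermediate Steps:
I(o) = 6*o*(-7 + o) (I(o) = 3*((o - 7)*(o + o)) = 3*((-7 + o)*(2*o)) = 3*(2*o*(-7 + o)) = 6*o*(-7 + o))
Y - I(-10)*(-12482) = 4145022 - 6*(-10)*(-7 - 10)*(-12482) = 4145022 - 6*(-10)*(-17)*(-12482) = 4145022 - 1020*(-12482) = 4145022 - 1*(-12731640) = 4145022 + 12731640 = 16876662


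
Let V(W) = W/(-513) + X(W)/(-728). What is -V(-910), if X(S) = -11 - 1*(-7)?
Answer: -166133/93366 ≈ -1.7794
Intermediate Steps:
X(S) = -4 (X(S) = -11 + 7 = -4)
V(W) = 1/182 - W/513 (V(W) = W/(-513) - 4/(-728) = W*(-1/513) - 4*(-1/728) = -W/513 + 1/182 = 1/182 - W/513)
-V(-910) = -(1/182 - 1/513*(-910)) = -(1/182 + 910/513) = -1*166133/93366 = -166133/93366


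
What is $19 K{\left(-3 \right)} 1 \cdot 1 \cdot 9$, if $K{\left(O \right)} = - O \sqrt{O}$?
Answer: $513 i \sqrt{3} \approx 888.54 i$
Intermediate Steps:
$K{\left(O \right)} = - O^{\frac{3}{2}}$
$19 K{\left(-3 \right)} 1 \cdot 1 \cdot 9 = 19 - \left(-3\right)^{\frac{3}{2}} \cdot 1 \cdot 1 \cdot 9 = 19 - \left(-3\right) i \sqrt{3} \cdot 1 \cdot 1 \cdot 9 = 19 \cdot 3 i \sqrt{3} \cdot 1 \cdot 1 \cdot 9 = 19 \cdot 3 i \sqrt{3} \cdot 1 \cdot 9 = 19 \cdot 3 i \sqrt{3} \cdot 9 = 57 i \sqrt{3} \cdot 9 = 513 i \sqrt{3}$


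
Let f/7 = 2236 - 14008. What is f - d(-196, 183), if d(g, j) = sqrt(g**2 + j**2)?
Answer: -82404 - sqrt(71905) ≈ -82672.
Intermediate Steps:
f = -82404 (f = 7*(2236 - 14008) = 7*(-11772) = -82404)
f - d(-196, 183) = -82404 - sqrt((-196)**2 + 183**2) = -82404 - sqrt(38416 + 33489) = -82404 - sqrt(71905)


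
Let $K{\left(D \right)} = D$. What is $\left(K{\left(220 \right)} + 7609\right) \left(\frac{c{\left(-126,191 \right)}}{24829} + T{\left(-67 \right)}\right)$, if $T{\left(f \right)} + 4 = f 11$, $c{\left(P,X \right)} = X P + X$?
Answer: $- \frac{144227121956}{24829} \approx -5.8088 \cdot 10^{6}$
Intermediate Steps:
$c{\left(P,X \right)} = X + P X$ ($c{\left(P,X \right)} = P X + X = X + P X$)
$T{\left(f \right)} = -4 + 11 f$ ($T{\left(f \right)} = -4 + f 11 = -4 + 11 f$)
$\left(K{\left(220 \right)} + 7609\right) \left(\frac{c{\left(-126,191 \right)}}{24829} + T{\left(-67 \right)}\right) = \left(220 + 7609\right) \left(\frac{191 \left(1 - 126\right)}{24829} + \left(-4 + 11 \left(-67\right)\right)\right) = 7829 \left(191 \left(-125\right) \frac{1}{24829} - 741\right) = 7829 \left(\left(-23875\right) \frac{1}{24829} - 741\right) = 7829 \left(- \frac{23875}{24829} - 741\right) = 7829 \left(- \frac{18422164}{24829}\right) = - \frac{144227121956}{24829}$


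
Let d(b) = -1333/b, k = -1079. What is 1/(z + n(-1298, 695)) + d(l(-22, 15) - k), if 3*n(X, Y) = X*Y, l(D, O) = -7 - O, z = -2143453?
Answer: -9774184348/7750419733 ≈ -1.2611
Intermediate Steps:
n(X, Y) = X*Y/3 (n(X, Y) = (X*Y)/3 = X*Y/3)
1/(z + n(-1298, 695)) + d(l(-22, 15) - k) = 1/(-2143453 + (⅓)*(-1298)*695) - 1333/((-7 - 1*15) - 1*(-1079)) = 1/(-2143453 - 902110/3) - 1333/((-7 - 15) + 1079) = 1/(-7332469/3) - 1333/(-22 + 1079) = -3/7332469 - 1333/1057 = -9774184348/7750419733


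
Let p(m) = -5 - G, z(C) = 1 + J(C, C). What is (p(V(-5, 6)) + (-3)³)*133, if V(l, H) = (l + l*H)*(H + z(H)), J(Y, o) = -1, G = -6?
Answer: -3458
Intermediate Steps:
z(C) = 0 (z(C) = 1 - 1 = 0)
V(l, H) = H*(l + H*l) (V(l, H) = (l + l*H)*(H + 0) = (l + H*l)*H = H*(l + H*l))
p(m) = 1 (p(m) = -5 - 1*(-6) = -5 + 6 = 1)
(p(V(-5, 6)) + (-3)³)*133 = (1 + (-3)³)*133 = (1 - 27)*133 = -26*133 = -3458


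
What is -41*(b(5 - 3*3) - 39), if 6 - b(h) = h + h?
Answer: 1025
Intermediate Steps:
b(h) = 6 - 2*h (b(h) = 6 - (h + h) = 6 - 2*h)
-41*(b(5 - 3*3) - 39) = -41*((6 - 2*(5 - 3*3)) - 39) = -41*((6 - 2*(5 - 9)) - 39) = -41*((6 - 2*(-4)) - 39) = -41*((6 + 8) - 39) = -41*(14 - 39) = -41*(-25) = 1025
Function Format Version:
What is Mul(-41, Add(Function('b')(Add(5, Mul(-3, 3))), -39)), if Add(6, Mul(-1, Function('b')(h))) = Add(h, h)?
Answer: 1025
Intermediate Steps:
Function('b')(h) = Add(6, Mul(-2, h)) (Function('b')(h) = Add(6, Mul(-1, Add(h, h))) = Add(6, Mul(-1, Mul(2, h))) = Add(6, Mul(-2, h)))
Mul(-41, Add(Function('b')(Add(5, Mul(-3, 3))), -39)) = Mul(-41, Add(Add(6, Mul(-2, Add(5, Mul(-3, 3)))), -39)) = Mul(-41, Add(Add(6, Mul(-2, Add(5, -9))), -39)) = Mul(-41, Add(Add(6, Mul(-2, -4)), -39)) = Mul(-41, Add(Add(6, 8), -39)) = Mul(-41, Add(14, -39)) = Mul(-41, -25) = 1025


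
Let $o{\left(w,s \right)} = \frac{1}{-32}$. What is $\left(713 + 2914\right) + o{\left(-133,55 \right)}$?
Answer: $\frac{116063}{32} \approx 3627.0$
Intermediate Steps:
$o{\left(w,s \right)} = - \frac{1}{32}$
$\left(713 + 2914\right) + o{\left(-133,55 \right)} = \left(713 + 2914\right) - \frac{1}{32} = 3627 - \frac{1}{32} = \frac{116063}{32}$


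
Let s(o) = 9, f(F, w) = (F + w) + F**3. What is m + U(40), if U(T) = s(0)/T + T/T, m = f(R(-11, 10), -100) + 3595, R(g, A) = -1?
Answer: 139769/40 ≈ 3494.2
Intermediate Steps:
f(F, w) = F + w + F**3
m = 3493 (m = (-1 - 100 + (-1)**3) + 3595 = (-1 - 100 - 1) + 3595 = -102 + 3595 = 3493)
U(T) = 1 + 9/T (U(T) = 9/T + T/T = 9/T + 1 = 1 + 9/T)
m + U(40) = 3493 + (9 + 40)/40 = 3493 + (1/40)*49 = 3493 + 49/40 = 139769/40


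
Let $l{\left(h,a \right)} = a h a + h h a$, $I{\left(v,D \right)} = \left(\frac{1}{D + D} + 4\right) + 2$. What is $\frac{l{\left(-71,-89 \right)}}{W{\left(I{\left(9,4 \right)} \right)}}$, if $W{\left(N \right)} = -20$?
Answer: $50552$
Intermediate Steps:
$I{\left(v,D \right)} = 6 + \frac{1}{2 D}$ ($I{\left(v,D \right)} = \left(\frac{1}{2 D} + 4\right) + 2 = \left(4 + \frac{1}{2 D}\right) + 2 = 6 + \frac{1}{2 D}$)
$l{\left(h,a \right)} = a h^{2} + h a^{2}$ ($l{\left(h,a \right)} = h a^{2} + h^{2} a = h a^{2} + a h^{2} = a h^{2} + h a^{2}$)
$\frac{l{\left(-71,-89 \right)}}{W{\left(I{\left(9,4 \right)} \right)}} = \frac{\left(-89\right) \left(-71\right) \left(-89 - 71\right)}{-20} = \left(-89\right) \left(-71\right) \left(-160\right) \left(- \frac{1}{20}\right) = \left(-1011040\right) \left(- \frac{1}{20}\right) = 50552$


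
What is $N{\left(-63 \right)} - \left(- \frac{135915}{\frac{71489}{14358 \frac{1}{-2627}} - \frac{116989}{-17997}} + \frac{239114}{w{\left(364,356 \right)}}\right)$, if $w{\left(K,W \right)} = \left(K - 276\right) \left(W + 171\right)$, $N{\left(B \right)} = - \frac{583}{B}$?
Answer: $- \frac{10360703109965939861}{1645000780532324292} \approx -6.2983$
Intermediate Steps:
$w{\left(K,W \right)} = \left(-276 + K\right) \left(171 + W\right)$
$N{\left(-63 \right)} - \left(- \frac{135915}{\frac{71489}{14358 \frac{1}{-2627}} - \frac{116989}{-17997}} + \frac{239114}{w{\left(364,356 \right)}}\right) = - \frac{583}{-63} - \left(- \frac{135915}{\frac{71489}{14358 \frac{1}{-2627}} - \frac{116989}{-17997}} + \frac{239114}{-47196 - 98256 + 171 \cdot 364 + 364 \cdot 356}\right) = \left(-583\right) \left(- \frac{1}{63}\right) - \left(- \frac{135915}{\frac{71489}{14358 \left(- \frac{1}{2627}\right)} - - \frac{116989}{17997}} + \frac{239114}{-47196 - 98256 + 62244 + 129584}\right) = \frac{583}{63} - \left(- \frac{135915}{\frac{71489}{- \frac{14358}{2627}} + \frac{116989}{17997}} + \frac{239114}{46376}\right) = \frac{583}{63} - \left(- \frac{135915}{71489 \left(- \frac{2627}{14358}\right) + \frac{116989}{17997}} + 239114 \cdot \frac{1}{46376}\right) = \frac{583}{63} - \left(- \frac{135915}{- \frac{187801603}{14358} + \frac{116989}{17997}} + \frac{119557}{23188}\right) = \frac{583}{63} - \left(- \frac{135915}{- \frac{1126061907043}{86133642}} + \frac{119557}{23188}\right) = \frac{583}{63} - \left(\left(-135915\right) \left(- \frac{86133642}{1126061907043}\right) + \frac{119557}{23188}\right) = \frac{583}{63} - \left(\frac{11706853952430}{1126061907043} + \frac{119557}{23188}\right) = \frac{583}{63} - \frac{406087112869286791}{26111123500513084} = - \frac{10360703109965939861}{1645000780532324292}$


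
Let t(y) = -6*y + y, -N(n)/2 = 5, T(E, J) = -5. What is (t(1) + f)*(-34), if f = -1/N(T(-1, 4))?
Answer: 833/5 ≈ 166.60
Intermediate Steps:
N(n) = -10 (N(n) = -2*5 = -10)
t(y) = -5*y
f = ⅒ (f = -1/(-10) = -1*(-⅒) = ⅒ ≈ 0.10000)
(t(1) + f)*(-34) = (-5*1 + ⅒)*(-34) = (-5 + ⅒)*(-34) = -49/10*(-34) = 833/5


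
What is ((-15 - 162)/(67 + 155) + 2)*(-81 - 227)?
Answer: -13706/37 ≈ -370.43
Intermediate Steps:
((-15 - 162)/(67 + 155) + 2)*(-81 - 227) = (-177/222 + 2)*(-308) = (-177*1/222 + 2)*(-308) = (-59/74 + 2)*(-308) = (89/74)*(-308) = -13706/37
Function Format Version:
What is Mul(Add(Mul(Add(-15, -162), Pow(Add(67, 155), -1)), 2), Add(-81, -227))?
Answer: Rational(-13706, 37) ≈ -370.43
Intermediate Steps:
Mul(Add(Mul(Add(-15, -162), Pow(Add(67, 155), -1)), 2), Add(-81, -227)) = Mul(Add(Mul(-177, Pow(222, -1)), 2), -308) = Mul(Add(Mul(-177, Rational(1, 222)), 2), -308) = Mul(Add(Rational(-59, 74), 2), -308) = Mul(Rational(89, 74), -308) = Rational(-13706, 37)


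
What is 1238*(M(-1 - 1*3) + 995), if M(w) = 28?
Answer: 1266474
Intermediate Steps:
1238*(M(-1 - 1*3) + 995) = 1238*(28 + 995) = 1238*1023 = 1266474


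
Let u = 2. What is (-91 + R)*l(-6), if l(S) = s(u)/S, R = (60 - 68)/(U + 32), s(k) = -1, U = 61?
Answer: -8471/558 ≈ -15.181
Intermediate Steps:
R = -8/93 (R = (60 - 68)/(61 + 32) = -8/93 ≈ -0.086022)
l(S) = -1/S
(-91 + R)*l(-6) = (-91 - 8/93)*(-1/(-6)) = -(-8471)*(-1)/(93*6) = -8471/93*1/6 = -8471/558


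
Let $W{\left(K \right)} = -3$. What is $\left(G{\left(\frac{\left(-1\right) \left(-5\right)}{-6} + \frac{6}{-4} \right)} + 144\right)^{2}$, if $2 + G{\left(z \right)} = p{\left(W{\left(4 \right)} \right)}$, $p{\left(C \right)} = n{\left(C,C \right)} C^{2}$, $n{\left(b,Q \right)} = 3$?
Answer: $28561$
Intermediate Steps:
$p{\left(C \right)} = 3 C^{2}$
$G{\left(z \right)} = 25$ ($G{\left(z \right)} = -2 + 3 \left(-3\right)^{2} = -2 + 3 \cdot 9 = -2 + 27 = 25$)
$\left(G{\left(\frac{\left(-1\right) \left(-5\right)}{-6} + \frac{6}{-4} \right)} + 144\right)^{2} = \left(25 + 144\right)^{2} = 169^{2} = 28561$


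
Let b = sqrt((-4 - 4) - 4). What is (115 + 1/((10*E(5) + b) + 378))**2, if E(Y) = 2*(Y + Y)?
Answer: 3*(-1472745047*I + 10192220*sqrt(3))/(8*(-41759*I + 289*sqrt(3))) ≈ 13225.0 - 0.0023848*I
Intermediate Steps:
b = 2*I*sqrt(3) (b = sqrt(-8 - 4) = sqrt(-12) = 2*I*sqrt(3) ≈ 3.4641*I)
E(Y) = 4*Y (E(Y) = 2*(2*Y) = 4*Y)
(115 + 1/((10*E(5) + b) + 378))**2 = (115 + 1/((10*(4*5) + 2*I*sqrt(3)) + 378))**2 = (115 + 1/((10*20 + 2*I*sqrt(3)) + 378))**2 = (115 + 1/((200 + 2*I*sqrt(3)) + 378))**2 = (115 + 1/(578 + 2*I*sqrt(3)))**2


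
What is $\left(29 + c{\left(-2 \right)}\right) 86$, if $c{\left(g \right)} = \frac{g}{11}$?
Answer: $\frac{27262}{11} \approx 2478.4$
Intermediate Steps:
$c{\left(g \right)} = \frac{g}{11}$ ($c{\left(g \right)} = g \frac{1}{11} = \frac{g}{11}$)
$\left(29 + c{\left(-2 \right)}\right) 86 = \left(29 + \frac{1}{11} \left(-2\right)\right) 86 = \left(29 - \frac{2}{11}\right) 86 = \frac{317}{11} \cdot 86 = \frac{27262}{11}$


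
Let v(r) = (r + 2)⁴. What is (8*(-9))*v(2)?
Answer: -18432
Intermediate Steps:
v(r) = (2 + r)⁴
(8*(-9))*v(2) = (8*(-9))*(2 + 2)⁴ = -72*4⁴ = -72*256 = -18432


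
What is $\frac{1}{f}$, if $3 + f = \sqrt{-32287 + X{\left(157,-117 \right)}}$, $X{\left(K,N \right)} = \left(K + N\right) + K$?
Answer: $- \frac{3}{32099} - \frac{i \sqrt{32090}}{32099} \approx -9.3461 \cdot 10^{-5} - 0.0055808 i$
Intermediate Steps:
$X{\left(K,N \right)} = N + 2 K$
$f = -3 + i \sqrt{32090}$ ($f = -3 + \sqrt{-32287 + \left(-117 + 2 \cdot 157\right)} = -3 + \sqrt{-32287 + \left(-117 + 314\right)} = -3 + \sqrt{-32287 + 197} = -3 + \sqrt{-32090} = -3 + i \sqrt{32090} \approx -3.0 + 179.14 i$)
$\frac{1}{f} = \frac{1}{-3 + i \sqrt{32090}}$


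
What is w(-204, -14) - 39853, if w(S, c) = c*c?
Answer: -39657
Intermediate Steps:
w(S, c) = c²
w(-204, -14) - 39853 = (-14)² - 39853 = 196 - 39853 = -39657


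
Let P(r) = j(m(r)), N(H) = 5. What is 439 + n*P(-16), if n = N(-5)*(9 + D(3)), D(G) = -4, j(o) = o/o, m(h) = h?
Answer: 464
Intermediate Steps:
j(o) = 1
P(r) = 1
n = 25 (n = 5*(9 - 4) = 5*5 = 25)
439 + n*P(-16) = 439 + 25*1 = 439 + 25 = 464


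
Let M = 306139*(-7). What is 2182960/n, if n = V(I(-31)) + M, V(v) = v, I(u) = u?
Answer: -545740/535751 ≈ -1.0186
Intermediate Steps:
M = -2142973
n = -2143004 (n = -31 - 2142973 = -2143004)
2182960/n = 2182960/(-2143004) = 2182960*(-1/2143004) = -545740/535751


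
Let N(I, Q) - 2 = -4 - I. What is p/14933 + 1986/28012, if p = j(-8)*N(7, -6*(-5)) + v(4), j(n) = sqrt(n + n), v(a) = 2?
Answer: 14856481/209151598 - 36*I/14933 ≈ 0.071032 - 0.0024108*I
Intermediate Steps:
j(n) = sqrt(2)*sqrt(n) (j(n) = sqrt(2*n) = sqrt(2)*sqrt(n))
N(I, Q) = -2 - I (N(I, Q) = 2 + (-4 - I) = -2 - I)
p = 2 - 36*I (p = (sqrt(2)*sqrt(-8))*(-2 - 1*7) + 2 = (sqrt(2)*(2*I*sqrt(2)))*(-2 - 7) + 2 = (4*I)*(-9) + 2 = -36*I + 2 = 2 - 36*I ≈ 2.0 - 36.0*I)
p/14933 + 1986/28012 = (2 - 36*I)/14933 + 1986/28012 = (2 - 36*I)*(1/14933) + 1986*(1/28012) = (2/14933 - 36*I/14933) + 993/14006 = 14856481/209151598 - 36*I/14933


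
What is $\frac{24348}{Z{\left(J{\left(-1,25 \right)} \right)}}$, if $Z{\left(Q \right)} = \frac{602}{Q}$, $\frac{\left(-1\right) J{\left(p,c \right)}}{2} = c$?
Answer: $- \frac{608700}{301} \approx -2022.3$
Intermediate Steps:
$J{\left(p,c \right)} = - 2 c$
$\frac{24348}{Z{\left(J{\left(-1,25 \right)} \right)}} = \frac{24348}{602 \frac{1}{\left(-2\right) 25}} = \frac{24348}{602 \frac{1}{-50}} = \frac{24348}{602 \left(- \frac{1}{50}\right)} = \frac{24348}{- \frac{301}{25}} = 24348 \left(- \frac{25}{301}\right) = - \frac{608700}{301}$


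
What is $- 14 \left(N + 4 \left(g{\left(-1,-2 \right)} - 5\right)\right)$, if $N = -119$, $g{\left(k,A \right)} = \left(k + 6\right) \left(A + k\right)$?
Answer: $2786$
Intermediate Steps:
$g{\left(k,A \right)} = \left(6 + k\right) \left(A + k\right)$
$- 14 \left(N + 4 \left(g{\left(-1,-2 \right)} - 5\right)\right) = - 14 \left(-119 + 4 \left(\left(\left(-1\right)^{2} + 6 \left(-2\right) + 6 \left(-1\right) - -2\right) - 5\right)\right) = - 14 \left(-119 + 4 \left(\left(1 - 12 - 6 + 2\right) - 5\right)\right) = - 14 \left(-119 + 4 \left(-15 - 5\right)\right) = - 14 \left(-119 + 4 \left(-20\right)\right) = - 14 \left(-119 - 80\right) = \left(-14\right) \left(-199\right) = 2786$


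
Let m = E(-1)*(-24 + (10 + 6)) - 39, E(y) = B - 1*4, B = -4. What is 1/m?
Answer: 1/25 ≈ 0.040000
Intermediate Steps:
E(y) = -8 (E(y) = -4 - 1*4 = -4 - 4 = -8)
m = 25 (m = -8*(-24 + (10 + 6)) - 39 = -8*(-24 + 16) - 39 = -8*(-8) - 39 = 64 - 39 = 25)
1/m = 1/25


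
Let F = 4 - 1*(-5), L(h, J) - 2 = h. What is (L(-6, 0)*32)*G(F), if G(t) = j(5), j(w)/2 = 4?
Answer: -1024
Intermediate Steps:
L(h, J) = 2 + h
j(w) = 8 (j(w) = 2*4 = 8)
F = 9 (F = 4 + 5 = 9)
G(t) = 8
(L(-6, 0)*32)*G(F) = ((2 - 6)*32)*8 = -4*32*8 = -128*8 = -1024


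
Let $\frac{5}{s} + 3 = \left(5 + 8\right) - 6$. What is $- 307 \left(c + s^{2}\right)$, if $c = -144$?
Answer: $\frac{699653}{16} \approx 43728.0$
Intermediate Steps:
$s = \frac{5}{4}$ ($s = \frac{5}{-3 + \left(\left(5 + 8\right) - 6\right)} = \frac{5}{-3 + \left(13 - 6\right)} = \frac{5}{-3 + 7} = \frac{5}{4} \approx 1.25$)
$- 307 \left(c + s^{2}\right) = - 307 \left(-144 + \left(\frac{5}{4}\right)^{2}\right) = - 307 \left(-144 + \frac{25}{16}\right) = \left(-307\right) \left(- \frac{2279}{16}\right) = \frac{699653}{16}$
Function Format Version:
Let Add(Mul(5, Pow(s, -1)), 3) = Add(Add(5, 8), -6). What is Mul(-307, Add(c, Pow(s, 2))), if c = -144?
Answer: Rational(699653, 16) ≈ 43728.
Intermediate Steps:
s = Rational(5, 4) (s = Mul(5, Pow(Add(-3, Add(Add(5, 8), -6)), -1)) = Mul(5, Pow(Add(-3, Add(13, -6)), -1)) = Mul(5, Pow(Add(-3, 7), -1)) = Mul(5, Pow(4, -1)) = Mul(5, Rational(1, 4)) = Rational(5, 4) ≈ 1.2500)
Mul(-307, Add(c, Pow(s, 2))) = Mul(-307, Add(-144, Pow(Rational(5, 4), 2))) = Mul(-307, Add(-144, Rational(25, 16))) = Mul(-307, Rational(-2279, 16)) = Rational(699653, 16)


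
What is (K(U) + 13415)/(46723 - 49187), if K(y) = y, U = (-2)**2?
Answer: -1917/352 ≈ -5.4460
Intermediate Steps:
U = 4
(K(U) + 13415)/(46723 - 49187) = (4 + 13415)/(46723 - 49187) = 13419/(-2464) = 13419*(-1/2464) = -1917/352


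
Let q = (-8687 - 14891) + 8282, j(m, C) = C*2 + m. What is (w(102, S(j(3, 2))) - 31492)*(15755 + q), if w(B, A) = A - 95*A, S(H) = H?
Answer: -14756850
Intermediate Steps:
j(m, C) = m + 2*C (j(m, C) = 2*C + m = m + 2*C)
w(B, A) = -94*A
q = -15296 (q = -23578 + 8282 = -15296)
(w(102, S(j(3, 2))) - 31492)*(15755 + q) = (-94*(3 + 2*2) - 31492)*(15755 - 15296) = (-94*(3 + 4) - 31492)*459 = (-94*7 - 31492)*459 = (-658 - 31492)*459 = -32150*459 = -14756850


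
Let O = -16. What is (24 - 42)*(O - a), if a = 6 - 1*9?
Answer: 234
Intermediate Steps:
a = -3 (a = 6 - 9 = -3)
(24 - 42)*(O - a) = (24 - 42)*(-16 - 1*(-3)) = -18*(-16 + 3) = -18*(-13) = 234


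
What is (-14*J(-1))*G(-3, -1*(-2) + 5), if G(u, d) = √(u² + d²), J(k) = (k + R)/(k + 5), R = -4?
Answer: 35*√58/2 ≈ 133.28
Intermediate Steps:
J(k) = (-4 + k)/(5 + k) (J(k) = (k - 4)/(k + 5) = (-4 + k)/(5 + k))
G(u, d) = √(d² + u²)
(-14*J(-1))*G(-3, -1*(-2) + 5) = (-14*(-4 - 1)/(5 - 1))*√((-1*(-2) + 5)² + (-3)²) = (-14*(-5)/4)*√((2 + 5)² + 9) = (-7*(-5)/2)*√(7² + 9) = (-14*(-5/4))*√(49 + 9) = 35*√58/2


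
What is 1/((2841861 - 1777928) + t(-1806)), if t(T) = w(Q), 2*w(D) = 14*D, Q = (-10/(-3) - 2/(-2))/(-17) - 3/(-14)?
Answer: 102/108521137 ≈ 9.3991e-7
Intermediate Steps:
Q = -29/714 (Q = (-10*(-⅓) - 2*(-½))*(-1/17) - 3*(-1/14) = (10/3 + 1)*(-1/17) + 3/14 = (13/3)*(-1/17) + 3/14 = -13/51 + 3/14 = -29/714 ≈ -0.040616)
w(D) = 7*D (w(D) = (14*D)/2 = 7*D)
t(T) = -29/102 (t(T) = 7*(-29/714) = -29/102)
1/((2841861 - 1777928) + t(-1806)) = 1/((2841861 - 1777928) - 29/102) = 1/(1063933 - 29/102) = 1/(108521137/102) = 102/108521137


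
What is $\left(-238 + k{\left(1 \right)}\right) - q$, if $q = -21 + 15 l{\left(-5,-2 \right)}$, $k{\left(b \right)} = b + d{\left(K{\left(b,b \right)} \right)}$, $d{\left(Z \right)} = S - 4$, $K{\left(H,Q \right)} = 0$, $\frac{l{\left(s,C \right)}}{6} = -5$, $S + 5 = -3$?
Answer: $222$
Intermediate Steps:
$S = -8$ ($S = -5 - 3 = -8$)
$l{\left(s,C \right)} = -30$ ($l{\left(s,C \right)} = 6 \left(-5\right) = -30$)
$d{\left(Z \right)} = -12$ ($d{\left(Z \right)} = -8 - 4 = -12$)
$k{\left(b \right)} = -12 + b$ ($k{\left(b \right)} = b - 12 = -12 + b$)
$q = -471$ ($q = -21 + 15 \left(-30\right) = -21 - 450 = -471$)
$\left(-238 + k{\left(1 \right)}\right) - q = \left(-238 + \left(-12 + 1\right)\right) - -471 = \left(-238 - 11\right) + 471 = -249 + 471 = 222$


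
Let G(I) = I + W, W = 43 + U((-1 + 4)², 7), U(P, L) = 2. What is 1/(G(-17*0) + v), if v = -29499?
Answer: -1/29454 ≈ -3.3951e-5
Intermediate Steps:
W = 45 (W = 43 + 2 = 45)
G(I) = 45 + I (G(I) = I + 45 = 45 + I)
1/(G(-17*0) + v) = 1/((45 - 17*0) - 29499) = 1/((45 + 0) - 29499) = 1/(45 - 29499) = 1/(-29454) = -1/29454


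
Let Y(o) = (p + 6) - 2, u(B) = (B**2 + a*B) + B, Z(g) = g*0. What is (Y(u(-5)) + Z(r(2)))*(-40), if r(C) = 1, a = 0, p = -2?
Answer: -80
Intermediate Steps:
Z(g) = 0
u(B) = B + B**2 (u(B) = (B**2 + 0*B) + B = (B**2 + 0) + B = B**2 + B = B + B**2)
Y(o) = 2 (Y(o) = (-2 + 6) - 2 = 4 - 2 = 2)
(Y(u(-5)) + Z(r(2)))*(-40) = (2 + 0)*(-40) = 2*(-40) = -80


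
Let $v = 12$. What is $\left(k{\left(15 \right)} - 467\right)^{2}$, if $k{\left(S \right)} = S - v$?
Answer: $215296$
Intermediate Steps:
$k{\left(S \right)} = -12 + S$ ($k{\left(S \right)} = S - 12 = -12 + S$)
$\left(k{\left(15 \right)} - 467\right)^{2} = \left(\left(-12 + 15\right) - 467\right)^{2} = \left(3 - 467\right)^{2} = \left(-464\right)^{2} = 215296$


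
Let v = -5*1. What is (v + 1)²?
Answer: 16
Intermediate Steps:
v = -5
(v + 1)² = (-5 + 1)² = (-4)² = 16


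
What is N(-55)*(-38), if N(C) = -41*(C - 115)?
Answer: -264860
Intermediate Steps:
N(C) = 4715 - 41*C (N(C) = -41*(-115 + C) = 4715 - 41*C)
N(-55)*(-38) = (4715 - 41*(-55))*(-38) = (4715 + 2255)*(-38) = 6970*(-38) = -264860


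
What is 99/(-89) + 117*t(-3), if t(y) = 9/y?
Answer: -31338/89 ≈ -352.11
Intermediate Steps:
99/(-89) + 117*t(-3) = 99/(-89) + 117*(9/(-3)) = 99*(-1/89) + 117*(9*(-⅓)) = -99/89 + 117*(-3) = -99/89 - 351 = -31338/89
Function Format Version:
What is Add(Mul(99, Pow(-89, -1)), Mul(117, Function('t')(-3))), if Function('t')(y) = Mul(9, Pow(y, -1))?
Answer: Rational(-31338, 89) ≈ -352.11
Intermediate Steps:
Add(Mul(99, Pow(-89, -1)), Mul(117, Function('t')(-3))) = Add(Mul(99, Pow(-89, -1)), Mul(117, Mul(9, Pow(-3, -1)))) = Add(Mul(99, Rational(-1, 89)), Mul(117, Mul(9, Rational(-1, 3)))) = Add(Rational(-99, 89), Mul(117, -3)) = Add(Rational(-99, 89), -351) = Rational(-31338, 89)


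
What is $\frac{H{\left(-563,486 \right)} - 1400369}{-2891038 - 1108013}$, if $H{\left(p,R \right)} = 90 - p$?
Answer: $\frac{155524}{444339} \approx 0.35001$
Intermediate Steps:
$\frac{H{\left(-563,486 \right)} - 1400369}{-2891038 - 1108013} = \frac{\left(90 - -563\right) - 1400369}{-2891038 - 1108013} = \frac{\left(90 + 563\right) - 1400369}{-3999051} = \left(653 - 1400369\right) \left(- \frac{1}{3999051}\right) = \left(-1399716\right) \left(- \frac{1}{3999051}\right) = \frac{155524}{444339}$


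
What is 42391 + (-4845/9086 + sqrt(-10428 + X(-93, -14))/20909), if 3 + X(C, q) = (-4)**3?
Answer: 385159781/9086 + I*sqrt(10495)/20909 ≈ 42390.0 + 0.0048996*I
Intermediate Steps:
X(C, q) = -67 (X(C, q) = -3 + (-4)**3 = -3 - 64 = -67)
42391 + (-4845/9086 + sqrt(-10428 + X(-93, -14))/20909) = 42391 + (-4845/9086 + sqrt(-10428 - 67)/20909) = 42391 + (-4845*1/9086 + sqrt(-10495)*(1/20909)) = 42391 + (-4845/9086 + (I*sqrt(10495))*(1/20909)) = 42391 + (-4845/9086 + I*sqrt(10495)/20909) = 385159781/9086 + I*sqrt(10495)/20909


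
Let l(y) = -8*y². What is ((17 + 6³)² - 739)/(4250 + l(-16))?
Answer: 8925/367 ≈ 24.319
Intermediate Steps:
((17 + 6³)² - 739)/(4250 + l(-16)) = ((17 + 6³)² - 739)/(4250 - 8*(-16)²) = ((17 + 216)² - 739)/(4250 - 8*256) = (233² - 739)/(4250 - 2048) = (54289 - 739)/2202 = 53550*(1/2202) = 8925/367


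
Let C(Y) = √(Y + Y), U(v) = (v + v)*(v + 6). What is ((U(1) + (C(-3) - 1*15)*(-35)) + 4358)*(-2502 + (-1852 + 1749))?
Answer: -12756685 + 91175*I*√6 ≈ -1.2757e+7 + 2.2333e+5*I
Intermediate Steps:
U(v) = 2*v*(6 + v) (U(v) = (2*v)*(6 + v) = 2*v*(6 + v))
C(Y) = √2*√Y (C(Y) = √(2*Y) = √2*√Y)
((U(1) + (C(-3) - 1*15)*(-35)) + 4358)*(-2502 + (-1852 + 1749)) = ((2*1*(6 + 1) + (√2*√(-3) - 1*15)*(-35)) + 4358)*(-2502 + (-1852 + 1749)) = ((2*1*7 + (√2*(I*√3) - 15)*(-35)) + 4358)*(-2502 - 103) = ((14 + (I*√6 - 15)*(-35)) + 4358)*(-2605) = ((14 + (-15 + I*√6)*(-35)) + 4358)*(-2605) = ((14 + (525 - 35*I*√6)) + 4358)*(-2605) = ((539 - 35*I*√6) + 4358)*(-2605) = (4897 - 35*I*√6)*(-2605) = -12756685 + 91175*I*√6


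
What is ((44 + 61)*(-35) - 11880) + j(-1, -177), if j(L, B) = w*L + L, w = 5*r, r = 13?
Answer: -15621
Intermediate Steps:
w = 65 (w = 5*13 = 65)
j(L, B) = 66*L (j(L, B) = 65*L + L = 66*L)
((44 + 61)*(-35) - 11880) + j(-1, -177) = ((44 + 61)*(-35) - 11880) + 66*(-1) = (105*(-35) - 11880) - 66 = (-3675 - 11880) - 66 = -15555 - 66 = -15621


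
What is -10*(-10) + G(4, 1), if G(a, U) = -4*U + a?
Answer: 100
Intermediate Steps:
G(a, U) = a - 4*U
-10*(-10) + G(4, 1) = -10*(-10) + (4 - 4*1) = 100 + (4 - 4) = 100 + 0 = 100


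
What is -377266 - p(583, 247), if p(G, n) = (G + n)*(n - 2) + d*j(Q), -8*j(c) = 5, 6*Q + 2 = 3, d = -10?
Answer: -2322489/4 ≈ -5.8062e+5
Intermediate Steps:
Q = 1/6 (Q = -1/3 + (1/6)*3 = -1/3 + 1/2 = 1/6 ≈ 0.16667)
j(c) = -5/8 (j(c) = -1/8*5 = -5/8)
p(G, n) = 25/4 + (-2 + n)*(G + n) (p(G, n) = (G + n)*(n - 2) - 10*(-5/8) = (G + n)*(-2 + n) + 25/4 = (-2 + n)*(G + n) + 25/4 = 25/4 + (-2 + n)*(G + n))
-377266 - p(583, 247) = -377266 - (25/4 + 247**2 - 2*583 - 2*247 + 583*247) = -377266 - (25/4 + 61009 - 1166 - 494 + 144001) = -377266 - 1*813425/4 = -377266 - 813425/4 = -2322489/4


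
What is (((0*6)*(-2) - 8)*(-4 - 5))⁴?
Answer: 26873856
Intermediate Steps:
(((0*6)*(-2) - 8)*(-4 - 5))⁴ = ((0*(-2) - 8)*(-9))⁴ = ((0 - 8)*(-9))⁴ = (-8*(-9))⁴ = 72⁴ = 26873856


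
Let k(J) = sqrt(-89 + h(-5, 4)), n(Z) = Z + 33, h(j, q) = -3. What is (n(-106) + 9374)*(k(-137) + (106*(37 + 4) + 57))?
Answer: 40952303 + 18602*I*sqrt(23) ≈ 4.0952e+7 + 89212.0*I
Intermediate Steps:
n(Z) = 33 + Z
k(J) = 2*I*sqrt(23) (k(J) = sqrt(-89 - 3) = sqrt(-92) = 2*I*sqrt(23))
(n(-106) + 9374)*(k(-137) + (106*(37 + 4) + 57)) = ((33 - 106) + 9374)*(2*I*sqrt(23) + (106*(37 + 4) + 57)) = (-73 + 9374)*(2*I*sqrt(23) + (106*41 + 57)) = 9301*(2*I*sqrt(23) + (4346 + 57)) = 9301*(2*I*sqrt(23) + 4403) = 9301*(4403 + 2*I*sqrt(23)) = 40952303 + 18602*I*sqrt(23)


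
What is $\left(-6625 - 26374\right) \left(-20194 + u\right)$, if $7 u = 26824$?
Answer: $539929638$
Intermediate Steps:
$u = 3832$ ($u = \frac{1}{7} \cdot 26824 = 3832$)
$\left(-6625 - 26374\right) \left(-20194 + u\right) = \left(-6625 - 26374\right) \left(-20194 + 3832\right) = \left(-6625 - 26374\right) \left(-16362\right) = \left(-32999\right) \left(-16362\right) = 539929638$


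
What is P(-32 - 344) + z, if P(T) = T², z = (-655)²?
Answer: 570401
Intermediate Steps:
z = 429025
P(-32 - 344) + z = (-32 - 344)² + 429025 = (-376)² + 429025 = 141376 + 429025 = 570401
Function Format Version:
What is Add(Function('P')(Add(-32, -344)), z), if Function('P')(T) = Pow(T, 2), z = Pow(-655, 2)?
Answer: 570401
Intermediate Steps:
z = 429025
Add(Function('P')(Add(-32, -344)), z) = Add(Pow(Add(-32, -344), 2), 429025) = Add(Pow(-376, 2), 429025) = Add(141376, 429025) = 570401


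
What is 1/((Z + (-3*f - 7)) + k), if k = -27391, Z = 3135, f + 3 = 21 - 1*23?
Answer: -1/24248 ≈ -4.1241e-5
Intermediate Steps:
f = -5 (f = -3 + (21 - 1*23) = -3 + (21 - 23) = -3 - 2 = -5)
1/((Z + (-3*f - 7)) + k) = 1/((3135 + (-3*(-5) - 7)) - 27391) = 1/((3135 + (15 - 7)) - 27391) = 1/((3135 + 8) - 27391) = 1/(3143 - 27391) = 1/(-24248) = -1/24248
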